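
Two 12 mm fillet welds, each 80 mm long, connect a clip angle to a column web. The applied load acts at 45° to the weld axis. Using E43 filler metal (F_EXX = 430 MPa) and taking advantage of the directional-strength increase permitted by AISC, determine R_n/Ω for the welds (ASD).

R_n/Ω ≈ 227 kN

t_e = 0.707 × 12 = 8.484 mm; A_we = 8.484 × 160 = 1357 mm².
Directional factor: 1.0 + 0.5 sin^1.5(45°) = 1.297.
F_nw = 0.6 × 430 × 1.297 = 334.7 MPa.
R_n/Ω = (334.7 × 1357) / 2.0 × 10⁻³ = 227.2 kN.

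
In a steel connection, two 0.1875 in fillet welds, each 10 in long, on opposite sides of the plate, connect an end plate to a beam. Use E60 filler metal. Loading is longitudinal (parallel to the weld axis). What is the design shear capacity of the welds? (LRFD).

E60XX → F_EXX = 60 ksi.
Effective throat t_e = 0.707 × 0.1875 = 0.1326 in.
Total length L = 20 in; A_we = 0.1326 × 20 = 2.651 in².
F_nw = 0.6 F_EXX = 0.6 × 60 = 36 ksi.
φR_n = 0.75 × 36 × 2.651 = 71.58 kip.

φR_n ≈ 71.6 kip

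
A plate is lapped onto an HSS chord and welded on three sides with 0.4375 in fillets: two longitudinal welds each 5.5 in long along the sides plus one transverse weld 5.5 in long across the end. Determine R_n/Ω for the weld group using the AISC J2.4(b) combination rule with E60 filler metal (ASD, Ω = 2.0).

R_n/Ω ≈ 98 kips

E60XX → F_EXX = 60 ksi.
t_e = 0.707 × 0.4375 = 0.3093 in.
R_nwl = 0.6 × 60 × 0.3093 × 11 = 122.5 kips (longitudinal, 2 welds).
R_nwt = 0.6 × 60 × 0.3093 × 5.5 = 61.24 kips (transverse, base value).
(i) R_nwl + R_nwt = 183.7 kips; (ii) 0.85 R_nwl + 1.5 R_nwt = 196 kips.
R_n = max = 196 kips [governs: (ii)]; R_n/Ω = 97.99 kips.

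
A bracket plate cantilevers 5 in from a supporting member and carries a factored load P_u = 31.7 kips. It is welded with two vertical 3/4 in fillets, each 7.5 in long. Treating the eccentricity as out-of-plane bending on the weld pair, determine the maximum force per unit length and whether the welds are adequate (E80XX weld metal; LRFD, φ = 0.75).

f_max ≈ 8.71 kip/in; adequate

E80XX → F_EXX = 80 ksi.
L_w = 2 × 7.5 = 15 in; section modulus (unit throat) S = 2 × L²/6 = 18.75 in².
Direct shear f_v = P/L_w = 31.7/15 = 2.113 kip/in.
Moment M = P × e = 31.7 × 5 = 158.5 kip·in; bending f_b = M/S = 8.453 kip/in.
f_max = √(f_v² + f_b²) = √(2.113² + 8.453²) = 8.713 kip/in.
φr_n = 0.75 × 0.6 × 80 × (0.707 × 0.75) = 19.09 kip/in → adequate.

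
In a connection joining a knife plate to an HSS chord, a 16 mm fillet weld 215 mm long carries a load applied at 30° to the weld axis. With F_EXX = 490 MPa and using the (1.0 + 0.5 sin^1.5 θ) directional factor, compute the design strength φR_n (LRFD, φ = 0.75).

t_e = 0.707 × 16 = 11.31 mm; A_we = 11.31 × 215 = 2432 mm².
Directional factor: 1.0 + 0.5 sin^1.5(30°) = 1.177.
F_nw = 0.6 × 490 × 1.177 = 346 MPa.
φR_n = 0.75 × 346 × 2432 × 10⁻³ = 631.1 kN.

φR_n ≈ 631 kN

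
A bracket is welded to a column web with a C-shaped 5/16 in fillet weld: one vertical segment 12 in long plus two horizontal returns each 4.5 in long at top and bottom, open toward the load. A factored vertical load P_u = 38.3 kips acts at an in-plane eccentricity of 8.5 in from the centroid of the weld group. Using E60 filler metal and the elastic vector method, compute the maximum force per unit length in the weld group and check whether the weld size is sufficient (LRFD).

E60XX → F_EXX = 60 ksi.
Total weld length L_w = 21 in. Treat welds as unit-width lines.
Centroid: x̄ = 2×4.5×2.25 / 21 = 0.9643 in from the vertical weld.
Polar moment about centroid: J = I_x + I_y = [12³/12 + 2×4.5×6²] + [12×0.9643² + 2(4.5³/12 + 4.5×1.286²)] = 509.2 in³.
Direct shear f_v = P/L_w = 38.3 / 21 = 1.824 kip/in (vertical).
Torsion M = P·e = 38.3 × 8.5 = 325.55 kip·in.
Critical point at (x, y) = (3.536, 6) from centroid. f_tx = M·y/J = 3.836 kip/in; f_ty = M·x/J = 2.26 kip/in.
Resultant f_max = √[f_tx² + (f_v + f_ty)²] = √[3.836² + (1.824 + 2.26)²] = 5.603 kip/in.
Capacity per unit length: φr_n = 0.75 × 0.6 × 60 × (0.707 × 0.3125) = 5.965 kip/in.
5.603 ≤ 5.965 → adequate.

f_max ≈ 5.6 kip/in; adequate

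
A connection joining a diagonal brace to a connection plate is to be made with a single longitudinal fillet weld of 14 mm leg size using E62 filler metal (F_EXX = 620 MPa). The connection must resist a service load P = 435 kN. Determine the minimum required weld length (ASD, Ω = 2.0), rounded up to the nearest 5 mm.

Throat t_e = 0.707 × 14 = 9.898 mm.
r_n/Ω = (0.6 × 620 × 9.898) / 2.0 = 1841 N/mm = 1.841 kN/mm.
L_req = P / (r_n/Ω) = 435 / 1.841 = 236.3 mm total.
Round up → use L = 240 mm.

L = 240 mm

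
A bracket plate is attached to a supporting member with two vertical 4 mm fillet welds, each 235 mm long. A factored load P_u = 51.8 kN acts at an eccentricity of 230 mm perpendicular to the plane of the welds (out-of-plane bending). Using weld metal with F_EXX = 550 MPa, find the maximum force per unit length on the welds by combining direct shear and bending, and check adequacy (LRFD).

L_w = 2 × 235 = 470 mm; section modulus (unit throat) S = 2 × L²/6 = 18410 mm².
Direct shear f_v = P/L_w = 51.8×10³/470 = 110.2 N/mm.
Moment M = P × e = 51.8×10³ × 230 = 11914000 N·mm; bending f_b = M/S = 647.2 N/mm.
f_max = √(f_v² + f_b²) = √(110.2² + 647.2²) = 656.5 N/mm.
φr_n = 0.75 × 0.6 × 550 × (0.707 × 4) = 699.9 N/mm → adequate.

f_max ≈ 657 N/mm; adequate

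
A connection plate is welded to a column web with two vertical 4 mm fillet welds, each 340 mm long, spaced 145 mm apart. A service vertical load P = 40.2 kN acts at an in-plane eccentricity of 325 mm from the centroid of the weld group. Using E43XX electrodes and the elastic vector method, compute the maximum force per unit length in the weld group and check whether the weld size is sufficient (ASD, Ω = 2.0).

E43XX → F_EXX = 430 MPa.
Total weld length L_w = 680 mm. Treat welds as unit-width lines.
Polar moment about centroid: J = 2[d³/12 + d(b/2)²] = 2[340³/12 + 340×72.5²] = 10120000 mm³.
Direct shear f_v = P/L_w = 40.2×10³ / 680 = 59.12 N/mm (vertical).
Torsion M = P·e = 40.2×10³ × 325 = 13065000 N·mm.
Critical point at (x, y) = (72.5, 170) from centroid. f_tx = M·y/J = 219.4 N/mm; f_ty = M·x/J = 93.55 N/mm.
Resultant f_max = √[f_tx² + (f_v + f_ty)²] = √[219.4² + (59.12 + 93.55)²] = 267.3 N/mm.
Capacity per unit length: r_n/Ω = (1/2.0) × 0.6 × 430 × (0.707 × 4) = 364.8 N/mm.
267.3 ≤ 364.8 → adequate.

f_max ≈ 267 N/mm; adequate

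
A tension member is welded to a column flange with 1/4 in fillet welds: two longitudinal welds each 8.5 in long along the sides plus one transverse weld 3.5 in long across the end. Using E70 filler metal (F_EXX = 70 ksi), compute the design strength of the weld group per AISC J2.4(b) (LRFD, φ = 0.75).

φR_n ≈ 114 kip

t_e = 0.707 × 0.25 = 0.1767 in.
R_nwl = 0.6 × 70 × 0.1767 × 17 = 126.2 kip (longitudinal, 2 welds).
R_nwt = 0.6 × 70 × 0.1767 × 3.5 = 25.98 kip (transverse, base value).
(i) R_nwl + R_nwt = 152.2 kip; (ii) 0.85 R_nwl + 1.5 R_nwt = 146.2 kip.
R_n = max = 152.2 kip [governs: (i)]; φR_n = 114.1 kip.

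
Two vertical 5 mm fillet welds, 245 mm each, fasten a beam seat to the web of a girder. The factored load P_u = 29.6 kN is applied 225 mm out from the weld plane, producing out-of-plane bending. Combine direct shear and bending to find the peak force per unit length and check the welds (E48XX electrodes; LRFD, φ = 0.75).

f_max ≈ 338 N/mm; adequate

E48XX → F_EXX = 480 MPa.
L_w = 2 × 245 = 490 mm; section modulus (unit throat) S = 2 × L²/6 = 20010 mm².
Direct shear f_v = P/L_w = 29.6×10³/490 = 60.41 N/mm.
Moment M = P × e = 29.6×10³ × 225 = 6660000 N·mm; bending f_b = M/S = 332.9 N/mm.
f_max = √(f_v² + f_b²) = √(60.41² + 332.9²) = 338.3 N/mm.
φr_n = 0.75 × 0.6 × 480 × (0.707 × 5) = 763.6 N/mm → adequate.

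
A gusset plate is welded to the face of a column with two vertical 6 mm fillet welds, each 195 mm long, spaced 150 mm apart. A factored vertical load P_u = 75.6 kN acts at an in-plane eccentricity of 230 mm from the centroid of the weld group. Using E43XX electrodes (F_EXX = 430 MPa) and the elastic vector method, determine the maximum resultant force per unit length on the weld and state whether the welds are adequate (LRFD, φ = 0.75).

Total weld length L_w = 390 mm. Treat welds as unit-width lines.
Polar moment about centroid: J = 2[d³/12 + d(b/2)²] = 2[195³/12 + 195×75²] = 3430000 mm³.
Direct shear f_v = P/L_w = 75.6×10³ / 390 = 193.8 N/mm (vertical).
Torsion M = P·e = 75.6×10³ × 230 = 17388000 N·mm.
Critical point at (x, y) = (75, 97.5) from centroid. f_tx = M·y/J = 494.3 N/mm; f_ty = M·x/J = 380.3 N/mm.
Resultant f_max = √[f_tx² + (f_v + f_ty)²] = √[494.3² + (193.8 + 380.3)²] = 757.6 N/mm.
Capacity per unit length: φr_n = 0.75 × 0.6 × 430 × (0.707 × 6) = 820.8 N/mm.
757.6 ≤ 820.8 → adequate.

f_max ≈ 758 N/mm; adequate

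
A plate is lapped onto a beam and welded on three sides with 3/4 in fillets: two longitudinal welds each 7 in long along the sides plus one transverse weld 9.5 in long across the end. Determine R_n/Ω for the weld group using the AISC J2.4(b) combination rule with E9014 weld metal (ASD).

R_n/Ω ≈ 374 kips

E90XX → F_EXX = 90 ksi.
t_e = 0.707 × 0.75 = 0.5302 in.
R_nwl = 0.6 × 90 × 0.5302 × 14 = 400.9 kips (longitudinal, 2 welds).
R_nwt = 0.6 × 90 × 0.5302 × 9.5 = 272 kips (transverse, base value).
(i) R_nwl + R_nwt = 672.9 kips; (ii) 0.85 R_nwl + 1.5 R_nwt = 748.8 kips.
R_n = max = 748.8 kips [governs: (ii)]; R_n/Ω = 374.4 kips.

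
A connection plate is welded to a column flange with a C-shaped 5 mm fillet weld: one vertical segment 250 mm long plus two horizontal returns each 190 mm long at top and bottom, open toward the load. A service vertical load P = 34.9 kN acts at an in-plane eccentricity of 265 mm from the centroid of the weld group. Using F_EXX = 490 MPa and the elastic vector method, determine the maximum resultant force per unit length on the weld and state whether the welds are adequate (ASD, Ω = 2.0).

Total weld length L_w = 630 mm. Treat welds as unit-width lines.
Centroid: x̄ = 2×190×95 / 630 = 57.3 mm from the vertical weld.
Polar moment about centroid: J = I_x + I_y = [250³/12 + 2×190×125²] + [250×57.3² + 2(190³/12 + 190×37.7²)] = 9744000 mm³.
Direct shear f_v = P/L_w = 34.9×10³ / 630 = 55.4 N/mm (vertical).
Torsion M = P·e = 34.9×10³ × 265 = 9248500 N·mm.
Critical point at (x, y) = (132.7, 125) from centroid. f_tx = M·y/J = 118.6 N/mm; f_ty = M·x/J = 126 N/mm.
Resultant f_max = √[f_tx² + (f_v + f_ty)²] = √[118.6² + (55.4 + 126)²] = 216.7 N/mm.
Capacity per unit length: r_n/Ω = (1/2.0) × 0.6 × 490 × (0.707 × 5) = 519.6 N/mm.
216.7 ≤ 519.6 → adequate.

f_max ≈ 217 N/mm; adequate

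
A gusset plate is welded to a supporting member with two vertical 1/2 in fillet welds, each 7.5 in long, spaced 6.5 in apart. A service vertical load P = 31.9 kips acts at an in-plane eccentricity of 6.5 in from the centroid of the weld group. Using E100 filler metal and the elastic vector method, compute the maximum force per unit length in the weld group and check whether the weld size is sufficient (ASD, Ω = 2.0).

E100XX → F_EXX = 100 ksi.
Total weld length L_w = 15 in. Treat welds as unit-width lines.
Polar moment about centroid: J = 2[d³/12 + d(b/2)²] = 2[7.5³/12 + 7.5×3.25²] = 228.8 in³.
Direct shear f_v = P/L_w = 31.9 / 15 = 2.127 kip/in (vertical).
Torsion M = P·e = 31.9 × 6.5 = 207.35 kip·in.
Critical point at (x, y) = (3.25, 3.75) from centroid. f_tx = M·y/J = 3.399 kip/in; f_ty = M·x/J = 2.946 kip/in.
Resultant f_max = √[f_tx² + (f_v + f_ty)²] = √[3.399² + (2.127 + 2.946)²] = 6.106 kip/in.
Capacity per unit length: r_n/Ω = (1/2.0) × 0.6 × 100 × (0.707 × 0.5) = 10.6 kip/in.
6.106 ≤ 10.6 → adequate.

f_max ≈ 6.11 kip/in; adequate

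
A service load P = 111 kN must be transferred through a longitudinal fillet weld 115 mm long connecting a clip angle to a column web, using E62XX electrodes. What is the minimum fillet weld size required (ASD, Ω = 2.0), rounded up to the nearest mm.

E62XX → F_EXX = 620 MPa.
Total weld length L = 115 mm.
Required throat t_e = P × Ω / (0.6 F_EXX × L) = 111 × 2.0 / (0.6 × 620 × 115 × 10⁻³) = 5.189 mm.
Required leg w = t_e / 0.707 = 7.34 mm → use 8 mm.

w = 8 mm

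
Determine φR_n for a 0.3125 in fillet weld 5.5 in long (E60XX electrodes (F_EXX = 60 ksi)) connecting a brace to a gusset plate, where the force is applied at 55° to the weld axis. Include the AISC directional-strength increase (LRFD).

φR_n ≈ 45 kip

t_e = 0.707 × 0.3125 = 0.2209 in; A_we = 0.2209 × 5.5 = 1.215 in².
Directional factor: 1.0 + 0.5 sin^1.5(55°) = 1.371.
F_nw = 0.6 × 60 × 1.371 = 49.35 ksi.
φR_n = 0.75 × 49.35 × 1.215 = 44.97 kip.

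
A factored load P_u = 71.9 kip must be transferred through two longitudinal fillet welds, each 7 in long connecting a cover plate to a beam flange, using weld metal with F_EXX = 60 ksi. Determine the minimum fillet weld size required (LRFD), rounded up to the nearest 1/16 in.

w = 5/16 in

Total weld length L = 14 in.
Required throat t_e = P_u / (φ × 0.6 F_EXX × L) = 71.9 / (0.75 × 0.6 × 60 × 14) = 0.1902 in.
Required leg w = t_e / 0.707 = 0.269 in → use 5/16 in.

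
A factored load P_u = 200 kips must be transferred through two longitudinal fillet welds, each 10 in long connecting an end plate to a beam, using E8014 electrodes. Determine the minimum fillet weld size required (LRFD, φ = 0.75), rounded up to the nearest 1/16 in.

E80XX → F_EXX = 80 ksi.
Total weld length L = 20 in.
Required throat t_e = P_u / (φ × 0.6 F_EXX × L) = 200 / (0.75 × 0.6 × 80 × 20) = 0.2778 in.
Required leg w = t_e / 0.707 = 0.3929 in → use 7/16 in.

w = 7/16 in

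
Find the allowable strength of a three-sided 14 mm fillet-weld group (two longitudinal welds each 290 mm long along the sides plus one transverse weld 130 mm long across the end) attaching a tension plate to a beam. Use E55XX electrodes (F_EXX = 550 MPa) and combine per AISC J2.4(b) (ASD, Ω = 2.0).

t_e = 0.707 × 14 = 9.898 mm.
R_nwl = 0.6 × 550 × 9.898 × 580 × 10⁻³ = 1894 kN (longitudinal, 2 welds).
R_nwt = 0.6 × 550 × 9.898 × 130 × 10⁻³ = 424.6 kN (transverse, base value).
(i) R_nwl + R_nwt = 2319 kN; (ii) 0.85 R_nwl + 1.5 R_nwt = 2247 kN.
R_n = max = 2319 kN [governs: (i)]; R_n/Ω = 1160 kN.

R_n/Ω ≈ 1160 kN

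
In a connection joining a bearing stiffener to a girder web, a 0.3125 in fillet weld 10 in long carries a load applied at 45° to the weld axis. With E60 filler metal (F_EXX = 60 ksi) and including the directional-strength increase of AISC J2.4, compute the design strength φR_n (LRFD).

φR_n ≈ 77.4 kips

t_e = 0.707 × 0.3125 = 0.2209 in; A_we = 0.2209 × 10 = 2.209 in².
Directional factor: 1.0 + 0.5 sin^1.5(45°) = 1.297.
F_nw = 0.6 × 60 × 1.297 = 46.7 ksi.
φR_n = 0.75 × 46.7 × 2.209 = 77.39 kips.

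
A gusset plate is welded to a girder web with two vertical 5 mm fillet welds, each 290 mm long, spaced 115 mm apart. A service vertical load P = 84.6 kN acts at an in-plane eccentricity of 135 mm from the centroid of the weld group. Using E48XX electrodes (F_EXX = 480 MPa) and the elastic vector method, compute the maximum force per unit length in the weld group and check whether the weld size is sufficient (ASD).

f_max ≈ 377 N/mm; adequate

Total weld length L_w = 580 mm. Treat welds as unit-width lines.
Polar moment about centroid: J = 2[d³/12 + d(b/2)²] = 2[290³/12 + 290×57.5²] = 5982000 mm³.
Direct shear f_v = P/L_w = 84.6×10³ / 580 = 145.9 N/mm (vertical).
Torsion M = P·e = 84.6×10³ × 135 = 11421000 N·mm.
Critical point at (x, y) = (57.5, 145) from centroid. f_tx = M·y/J = 276.8 N/mm; f_ty = M·x/J = 109.8 N/mm.
Resultant f_max = √[f_tx² + (f_v + f_ty)²] = √[276.8² + (145.9 + 109.8)²] = 376.8 N/mm.
Capacity per unit length: r_n/Ω = (1/2.0) × 0.6 × 480 × (0.707 × 5) = 509 N/mm.
376.8 ≤ 509 → adequate.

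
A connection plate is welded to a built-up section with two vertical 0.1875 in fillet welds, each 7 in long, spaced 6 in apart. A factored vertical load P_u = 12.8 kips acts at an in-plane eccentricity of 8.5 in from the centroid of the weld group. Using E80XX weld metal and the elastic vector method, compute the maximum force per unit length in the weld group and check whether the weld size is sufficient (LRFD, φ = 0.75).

f_max ≈ 3.4 kip/in; adequate

E80XX → F_EXX = 80 ksi.
Total weld length L_w = 14 in. Treat welds as unit-width lines.
Polar moment about centroid: J = 2[d³/12 + d(b/2)²] = 2[7³/12 + 7×3²] = 183.2 in³.
Direct shear f_v = P/L_w = 12.8 / 14 = 0.9143 kip/in (vertical).
Torsion M = P·e = 12.8 × 8.5 = 108.8 kip·in.
Critical point at (x, y) = (3, 3.5) from centroid. f_tx = M·y/J = 2.079 kip/in; f_ty = M·x/J = 1.782 kip/in.
Resultant f_max = √[f_tx² + (f_v + f_ty)²] = √[2.079² + (0.9143 + 1.782)²] = 3.405 kip/in.
Capacity per unit length: φr_n = 0.75 × 0.6 × 80 × (0.707 × 0.1875) = 4.772 kip/in.
3.405 ≤ 4.772 → adequate.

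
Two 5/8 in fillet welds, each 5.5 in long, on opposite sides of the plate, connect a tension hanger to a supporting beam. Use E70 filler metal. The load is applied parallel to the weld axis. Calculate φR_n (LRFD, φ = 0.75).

E70XX → F_EXX = 70 ksi.
Effective throat t_e = 0.707 × 0.625 = 0.4419 in.
Total length L = 11 in; A_we = 0.4419 × 11 = 4.861 in².
F_nw = 0.6 F_EXX = 0.6 × 70 = 42 ksi.
φR_n = 0.75 × 42 × 4.861 = 153.1 kip.

φR_n ≈ 153 kip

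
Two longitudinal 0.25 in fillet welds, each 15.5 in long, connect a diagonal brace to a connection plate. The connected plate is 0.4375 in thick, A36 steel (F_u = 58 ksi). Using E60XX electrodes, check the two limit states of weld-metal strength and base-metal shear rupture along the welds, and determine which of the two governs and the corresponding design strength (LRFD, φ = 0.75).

E60XX → F_EXX = 60 ksi.
t_e = 0.707 × 0.25 = 0.1767 in; L = 31 in.
Weld metal: φR_n = 0.75 × 0.6 × 60 × 0.1767 × 31 = 147.9 kips.
Base metal (shear rupture): φR_n = 0.75 × 0.6 × 58 × 0.4375 × 31 = 354 kips.
Governing: weld metal.

φR_n ≈ 148 kips (weld metal governs)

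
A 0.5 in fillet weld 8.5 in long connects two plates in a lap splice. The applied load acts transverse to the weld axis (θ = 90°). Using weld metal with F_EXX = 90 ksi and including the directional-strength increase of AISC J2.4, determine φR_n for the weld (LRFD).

φR_n ≈ 183 kips

t_e = 0.707 × 0.5 = 0.3535 in; A_we = 0.3535 × 8.5 = 3.005 in².
Directional factor: 1.0 + 0.5 sin^1.5(90°) = 1.5.
F_nw = 0.6 × 90 × 1.5 = 81 ksi.
φR_n = 0.75 × 81 × 3.005 = 182.5 kips.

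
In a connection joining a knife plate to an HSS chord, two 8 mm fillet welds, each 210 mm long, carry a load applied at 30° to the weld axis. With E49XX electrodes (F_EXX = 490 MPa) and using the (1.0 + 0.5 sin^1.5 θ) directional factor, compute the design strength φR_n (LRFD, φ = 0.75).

t_e = 0.707 × 8 = 5.656 mm; A_we = 5.656 × 420 = 2376 mm².
Directional factor: 1.0 + 0.5 sin^1.5(30°) = 1.177.
F_nw = 0.6 × 490 × 1.177 = 346 MPa.
φR_n = 0.75 × 346 × 2376 × 10⁻³ = 616.4 kN.

φR_n ≈ 616 kN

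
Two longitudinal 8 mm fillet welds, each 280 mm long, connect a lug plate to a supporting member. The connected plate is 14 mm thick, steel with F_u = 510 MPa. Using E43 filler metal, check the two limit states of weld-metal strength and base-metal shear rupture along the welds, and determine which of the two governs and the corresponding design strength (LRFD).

φR_n ≈ 613 kN (weld metal governs)

E43XX → F_EXX = 430 MPa.
t_e = 0.707 × 8 = 5.656 mm; L = 560 mm.
Weld metal: φR_n = 0.75 × 0.6 × 430 × 5.656 × 560 × 10⁻³ = 612.9 kN.
Base metal (shear rupture): φR_n = 0.75 × 0.6 × 510 × 14 × 560 × 10⁻³ = 1799 kN.
Governing: weld metal.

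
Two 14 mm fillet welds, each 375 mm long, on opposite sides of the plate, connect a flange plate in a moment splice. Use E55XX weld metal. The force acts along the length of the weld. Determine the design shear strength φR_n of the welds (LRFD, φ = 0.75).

φR_n ≈ 1840 kN

E55XX → F_EXX = 550 MPa.
Effective throat t_e = 0.707 × 14 = 9.898 mm.
Total length L = 750 mm; A_we = 9.898 × 750 = 7424 mm².
F_nw = 0.6 F_EXX = 0.6 × 550 = 330 MPa.
φR_n = 0.75 × 330 × 7424 × 10⁻³ = 1837 kN.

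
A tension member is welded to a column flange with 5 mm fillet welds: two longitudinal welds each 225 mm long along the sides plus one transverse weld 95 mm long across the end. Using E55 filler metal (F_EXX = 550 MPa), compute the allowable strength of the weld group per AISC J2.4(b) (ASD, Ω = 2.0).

R_n/Ω ≈ 318 kN

t_e = 0.707 × 5 = 3.535 mm.
R_nwl = 0.6 × 550 × 3.535 × 450 × 10⁻³ = 524.9 kN (longitudinal, 2 welds).
R_nwt = 0.6 × 550 × 3.535 × 95 × 10⁻³ = 110.8 kN (transverse, base value).
(i) R_nwl + R_nwt = 635.8 kN; (ii) 0.85 R_nwl + 1.5 R_nwt = 612.4 kN.
R_n = max = 635.8 kN [governs: (i)]; R_n/Ω = 317.9 kN.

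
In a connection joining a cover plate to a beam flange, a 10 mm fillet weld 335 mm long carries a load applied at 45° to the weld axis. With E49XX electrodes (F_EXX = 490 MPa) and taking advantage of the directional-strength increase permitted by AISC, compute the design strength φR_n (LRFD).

t_e = 0.707 × 10 = 7.07 mm; A_we = 7.07 × 335 = 2368 mm².
Directional factor: 1.0 + 0.5 sin^1.5(45°) = 1.297.
F_nw = 0.6 × 490 × 1.297 = 381.4 MPa.
φR_n = 0.75 × 381.4 × 2368 × 10⁻³ = 677.5 kN.

φR_n ≈ 678 kN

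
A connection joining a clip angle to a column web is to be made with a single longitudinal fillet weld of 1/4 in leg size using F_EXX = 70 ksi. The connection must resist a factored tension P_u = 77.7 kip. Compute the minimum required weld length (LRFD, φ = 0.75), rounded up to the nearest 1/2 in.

L = 14 in

Throat t_e = 0.707 × 0.25 = 0.1767 in.
φr_n = 0.75 × 0.6 × 70 × 0.1767 = 5.568 kip/in.
L_req = P_u / φr_n = 77.7 / 5.568 = 13.96 in total.
Round up → use L = 14 in.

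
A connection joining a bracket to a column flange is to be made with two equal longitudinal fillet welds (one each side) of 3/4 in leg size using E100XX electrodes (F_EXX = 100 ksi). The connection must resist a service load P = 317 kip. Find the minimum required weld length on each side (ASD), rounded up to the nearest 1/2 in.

L = 10 in on each side

Throat t_e = 0.707 × 0.75 = 0.5302 in.
r_n/Ω = (0.6 × 100 × 0.5302) / 2.0 = 15.91 kip/in.
L_req = P / (r_n/Ω) = 317 / 15.91 = 19.93 in total.
Per side: 19.93 / 2 = 9.964 in.
Round up → use L = 10 in on each side.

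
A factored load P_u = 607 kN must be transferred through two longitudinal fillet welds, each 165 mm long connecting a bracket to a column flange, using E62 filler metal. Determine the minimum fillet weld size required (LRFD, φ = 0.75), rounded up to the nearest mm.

E62XX → F_EXX = 620 MPa.
Total weld length L = 330 mm.
Required throat t_e = P_u / (φ × 0.6 F_EXX × L) = 607 / (0.75 × 0.6 × 620 × 330 × 10⁻³) = 6.593 mm.
Required leg w = t_e / 0.707 = 9.325 mm → use 10 mm.

w = 10 mm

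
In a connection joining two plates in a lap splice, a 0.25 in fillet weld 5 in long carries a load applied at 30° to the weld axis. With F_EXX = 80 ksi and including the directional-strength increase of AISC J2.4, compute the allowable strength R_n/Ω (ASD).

t_e = 0.707 × 0.25 = 0.1767 in; A_we = 0.1767 × 5 = 0.8837 in².
Directional factor: 1.0 + 0.5 sin^1.5(30°) = 1.177.
F_nw = 0.6 × 80 × 1.177 = 56.49 ksi.
R_n/Ω = (56.49 × 0.8837) / 2.0 = 24.96 kip.

R_n/Ω ≈ 25 kip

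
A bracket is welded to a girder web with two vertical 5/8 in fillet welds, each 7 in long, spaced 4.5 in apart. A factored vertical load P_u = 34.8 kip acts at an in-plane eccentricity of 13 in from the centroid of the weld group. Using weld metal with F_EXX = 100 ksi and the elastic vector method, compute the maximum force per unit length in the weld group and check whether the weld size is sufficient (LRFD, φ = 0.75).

f_max ≈ 16.2 kip/in; adequate

Total weld length L_w = 14 in. Treat welds as unit-width lines.
Polar moment about centroid: J = 2[d³/12 + d(b/2)²] = 2[7³/12 + 7×2.25²] = 128 in³.
Direct shear f_v = P/L_w = 34.8 / 14 = 2.486 kip/in (vertical).
Torsion M = P·e = 34.8 × 13 = 452.4 kip·in.
Critical point at (x, y) = (2.25, 3.5) from centroid. f_tx = M·y/J = 12.37 kip/in; f_ty = M·x/J = 7.95 kip/in.
Resultant f_max = √[f_tx² + (f_v + f_ty)²] = √[12.37² + (2.486 + 7.95)²] = 16.18 kip/in.
Capacity per unit length: φr_n = 0.75 × 0.6 × 100 × (0.707 × 0.625) = 19.88 kip/in.
16.18 ≤ 19.88 → adequate.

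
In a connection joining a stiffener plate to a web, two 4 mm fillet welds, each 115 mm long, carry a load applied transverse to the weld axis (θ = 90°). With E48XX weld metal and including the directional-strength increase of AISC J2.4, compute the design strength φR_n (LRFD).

E48XX → F_EXX = 480 MPa.
t_e = 0.707 × 4 = 2.828 mm; A_we = 2.828 × 230 = 650.4 mm².
Directional factor: 1.0 + 0.5 sin^1.5(90°) = 1.5.
F_nw = 0.6 × 480 × 1.5 = 432 MPa.
φR_n = 0.75 × 432 × 650.4 × 10⁻³ = 210.7 kN.

φR_n ≈ 211 kN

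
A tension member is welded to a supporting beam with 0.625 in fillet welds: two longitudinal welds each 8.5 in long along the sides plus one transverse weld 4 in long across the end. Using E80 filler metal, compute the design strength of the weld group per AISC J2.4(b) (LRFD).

E80XX → F_EXX = 80 ksi.
t_e = 0.707 × 0.625 = 0.4419 in.
R_nwl = 0.6 × 80 × 0.4419 × 17 = 360.6 kip (longitudinal, 2 welds).
R_nwt = 0.6 × 80 × 0.4419 × 4 = 84.84 kip (transverse, base value).
(i) R_nwl + R_nwt = 445.4 kip; (ii) 0.85 R_nwl + 1.5 R_nwt = 433.7 kip.
R_n = max = 445.4 kip [governs: (i)]; φR_n = 334.1 kip.

φR_n ≈ 334 kip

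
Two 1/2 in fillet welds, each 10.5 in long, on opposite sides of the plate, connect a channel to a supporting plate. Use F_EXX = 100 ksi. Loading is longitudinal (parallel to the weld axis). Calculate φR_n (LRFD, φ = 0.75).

Effective throat t_e = 0.707 × 0.5 = 0.3535 in.
Total length L = 21 in; A_we = 0.3535 × 21 = 7.423 in².
F_nw = 0.6 F_EXX = 0.6 × 100 = 60 ksi.
φR_n = 0.75 × 60 × 7.423 = 334.1 kips.

φR_n ≈ 334 kips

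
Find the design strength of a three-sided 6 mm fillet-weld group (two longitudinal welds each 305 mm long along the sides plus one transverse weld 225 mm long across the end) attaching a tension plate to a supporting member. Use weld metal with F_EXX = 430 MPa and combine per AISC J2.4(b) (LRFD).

φR_n ≈ 703 kN

t_e = 0.707 × 6 = 4.242 mm.
R_nwl = 0.6 × 430 × 4.242 × 610 × 10⁻³ = 667.6 kN (longitudinal, 2 welds).
R_nwt = 0.6 × 430 × 4.242 × 225 × 10⁻³ = 246.2 kN (transverse, base value).
(i) R_nwl + R_nwt = 913.9 kN; (ii) 0.85 R_nwl + 1.5 R_nwt = 936.8 kN.
R_n = max = 936.8 kN [governs: (ii)]; φR_n = 702.6 kN.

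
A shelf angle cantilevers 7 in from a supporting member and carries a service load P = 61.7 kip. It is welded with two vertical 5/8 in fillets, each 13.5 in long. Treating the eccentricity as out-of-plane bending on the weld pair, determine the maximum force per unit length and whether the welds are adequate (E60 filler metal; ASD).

f_max ≈ 7.47 kip/in; adequate

E60XX → F_EXX = 60 ksi.
L_w = 2 × 13.5 = 27 in; section modulus (unit throat) S = 2 × L²/6 = 60.75 in².
Direct shear f_v = P/L_w = 61.7/27 = 2.285 kip/in.
Moment M = P × e = 61.7 × 7 = 431.9 kip·in; bending f_b = M/S = 7.109 kip/in.
f_max = √(f_v² + f_b²) = √(2.285² + 7.109²) = 7.468 kip/in.
r_n/Ω = (1/2.0) × 0.6 × 60 × (0.707 × 0.625) = 7.954 kip/in → adequate.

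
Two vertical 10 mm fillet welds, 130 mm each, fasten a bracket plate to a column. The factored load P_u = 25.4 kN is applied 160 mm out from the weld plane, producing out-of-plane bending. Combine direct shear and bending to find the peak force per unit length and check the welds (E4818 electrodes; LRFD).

E48XX → F_EXX = 480 MPa.
L_w = 2 × 130 = 260 mm; section modulus (unit throat) S = 2 × L²/6 = 5633 mm².
Direct shear f_v = P/L_w = 25.4×10³/260 = 97.69 N/mm.
Moment M = P × e = 25.4×10³ × 160 = 4064000 N·mm; bending f_b = M/S = 721.4 N/mm.
f_max = √(f_v² + f_b²) = √(97.69² + 721.4²) = 728 N/mm.
φr_n = 0.75 × 0.6 × 480 × (0.707 × 10) = 1527 N/mm → adequate.

f_max ≈ 728 N/mm; adequate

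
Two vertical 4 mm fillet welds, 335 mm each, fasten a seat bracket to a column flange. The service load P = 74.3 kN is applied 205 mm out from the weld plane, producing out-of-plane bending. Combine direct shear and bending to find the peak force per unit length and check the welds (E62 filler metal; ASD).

f_max ≈ 422 N/mm; adequate

E62XX → F_EXX = 620 MPa.
L_w = 2 × 335 = 670 mm; section modulus (unit throat) S = 2 × L²/6 = 37410 mm².
Direct shear f_v = P/L_w = 74.3×10³/670 = 110.9 N/mm.
Moment M = P × e = 74.3×10³ × 205 = 15232000 N·mm; bending f_b = M/S = 407.2 N/mm.
f_max = √(f_v² + f_b²) = √(110.9² + 407.2²) = 422 N/mm.
r_n/Ω = (1/2.0) × 0.6 × 620 × (0.707 × 4) = 526 N/mm → adequate.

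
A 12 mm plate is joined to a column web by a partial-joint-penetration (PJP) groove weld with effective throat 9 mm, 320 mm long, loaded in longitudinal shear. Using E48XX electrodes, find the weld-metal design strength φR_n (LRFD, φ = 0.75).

φR_n ≈ 622 kN

E48XX → F_EXX = 480 MPa.
Effective throat (given) t_e = 9 mm.
A_we = 9 × 320 = 2880 mm².
F_nw = 0.6 F_EXX = 288 MPa.
φR_n = 0.75 × 288 × 2880 × 10⁻³ = 622.1 kN.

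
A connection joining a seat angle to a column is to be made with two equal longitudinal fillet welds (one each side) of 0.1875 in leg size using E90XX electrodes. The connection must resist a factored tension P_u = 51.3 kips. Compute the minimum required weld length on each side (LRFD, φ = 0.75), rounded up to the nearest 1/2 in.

E90XX → F_EXX = 90 ksi.
Throat t_e = 0.707 × 0.1875 = 0.1326 in.
φr_n = 0.75 × 0.6 × 90 × 0.1326 = 5.369 kips/in.
L_req = P_u / φr_n = 51.3 / 5.369 = 9.555 in total.
Per side: 9.555 / 2 = 4.778 in.
Round up → use L = 5 in on each side.

L = 5 in on each side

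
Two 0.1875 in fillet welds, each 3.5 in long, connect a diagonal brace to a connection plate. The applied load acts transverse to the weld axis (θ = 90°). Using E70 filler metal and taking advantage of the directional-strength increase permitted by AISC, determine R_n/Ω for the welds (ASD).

R_n/Ω ≈ 29.2 kip

E70XX → F_EXX = 70 ksi.
t_e = 0.707 × 0.1875 = 0.1326 in; A_we = 0.1326 × 7 = 0.9279 in².
Directional factor: 1.0 + 0.5 sin^1.5(90°) = 1.5.
F_nw = 0.6 × 70 × 1.5 = 63 ksi.
R_n/Ω = (63 × 0.9279) / 2.0 = 29.23 kip.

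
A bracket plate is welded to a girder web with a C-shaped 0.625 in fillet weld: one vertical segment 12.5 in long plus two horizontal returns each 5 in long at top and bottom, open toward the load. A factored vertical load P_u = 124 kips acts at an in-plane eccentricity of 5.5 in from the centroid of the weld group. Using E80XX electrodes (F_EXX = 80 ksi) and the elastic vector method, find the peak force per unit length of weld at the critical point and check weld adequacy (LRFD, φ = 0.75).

f_max ≈ 12.1 kip/in; adequate

Total weld length L_w = 22.5 in. Treat welds as unit-width lines.
Centroid: x̄ = 2×5×2.5 / 22.5 = 1.111 in from the vertical weld.
Polar moment about centroid: J = I_x + I_y = [12.5³/12 + 2×5×6.25²] + [12.5×1.111² + 2(5³/12 + 5×1.389²)] = 608.9 in³.
Direct shear f_v = P/L_w = 124 / 22.5 = 5.511 kip/in (vertical).
Torsion M = P·e = 124 × 5.5 = 682 kip·in.
Critical point at (x, y) = (3.889, 6.25) from centroid. f_tx = M·y/J = 7 kip/in; f_ty = M·x/J = 4.355 kip/in.
Resultant f_max = √[f_tx² + (f_v + f_ty)²] = √[7² + (5.511 + 4.355)²] = 12.1 kip/in.
Capacity per unit length: φr_n = 0.75 × 0.6 × 80 × (0.707 × 0.625) = 15.91 kip/in.
12.1 ≤ 15.91 → adequate.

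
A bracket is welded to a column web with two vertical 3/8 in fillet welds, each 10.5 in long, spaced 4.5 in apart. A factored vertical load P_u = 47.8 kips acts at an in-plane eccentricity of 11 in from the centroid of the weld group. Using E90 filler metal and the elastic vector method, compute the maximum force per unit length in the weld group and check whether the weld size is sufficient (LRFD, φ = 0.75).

f_max ≈ 11.1 kip/in; NOT adequate

E90XX → F_EXX = 90 ksi.
Total weld length L_w = 21 in. Treat welds as unit-width lines.
Polar moment about centroid: J = 2[d³/12 + d(b/2)²] = 2[10.5³/12 + 10.5×2.25²] = 299.2 in³.
Direct shear f_v = P/L_w = 47.8 / 21 = 2.276 kip/in (vertical).
Torsion M = P·e = 47.8 × 11 = 525.8 kip·in.
Critical point at (x, y) = (2.25, 5.25) from centroid. f_tx = M·y/J = 9.225 kip/in; f_ty = M·x/J = 3.953 kip/in.
Resultant f_max = √[f_tx² + (f_v + f_ty)²] = √[9.225² + (2.276 + 3.953)²] = 11.13 kip/in.
Capacity per unit length: φr_n = 0.75 × 0.6 × 90 × (0.707 × 0.375) = 10.74 kip/in.
11.13 > 10.74 → NOT adequate.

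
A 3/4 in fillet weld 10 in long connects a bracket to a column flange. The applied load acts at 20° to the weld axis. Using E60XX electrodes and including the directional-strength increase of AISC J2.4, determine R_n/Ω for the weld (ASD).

E60XX → F_EXX = 60 ksi.
t_e = 0.707 × 0.75 = 0.5302 in; A_we = 0.5302 × 10 = 5.303 in².
Directional factor: 1.0 + 0.5 sin^1.5(20°) = 1.1.
F_nw = 0.6 × 60 × 1.1 = 39.6 ksi.
R_n/Ω = (39.6 × 5.303) / 2.0 = 105 kip.

R_n/Ω ≈ 105 kip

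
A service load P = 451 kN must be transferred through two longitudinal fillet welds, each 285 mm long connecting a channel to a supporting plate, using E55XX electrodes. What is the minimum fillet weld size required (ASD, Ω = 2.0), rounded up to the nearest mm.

E55XX → F_EXX = 550 MPa.
Total weld length L = 570 mm.
Required throat t_e = P × Ω / (0.6 F_EXX × L) = 451 × 2.0 / (0.6 × 550 × 570 × 10⁻³) = 4.795 mm.
Required leg w = t_e / 0.707 = 6.783 mm → use 7 mm.

w = 7 mm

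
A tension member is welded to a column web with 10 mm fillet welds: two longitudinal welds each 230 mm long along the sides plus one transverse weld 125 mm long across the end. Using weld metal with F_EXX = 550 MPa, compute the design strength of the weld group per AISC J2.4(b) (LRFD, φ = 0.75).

t_e = 0.707 × 10 = 7.07 mm.
R_nwl = 0.6 × 550 × 7.07 × 460 × 10⁻³ = 1073 kN (longitudinal, 2 welds).
R_nwt = 0.6 × 550 × 7.07 × 125 × 10⁻³ = 291.6 kN (transverse, base value).
(i) R_nwl + R_nwt = 1365 kN; (ii) 0.85 R_nwl + 1.5 R_nwt = 1350 kN.
R_n = max = 1365 kN [governs: (i)]; φR_n = 1024 kN.

φR_n ≈ 1020 kN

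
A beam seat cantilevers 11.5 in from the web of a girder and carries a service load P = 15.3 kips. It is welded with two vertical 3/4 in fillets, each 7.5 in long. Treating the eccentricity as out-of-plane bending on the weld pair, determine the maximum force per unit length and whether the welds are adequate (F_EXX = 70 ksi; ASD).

f_max ≈ 9.44 kip/in; adequate

L_w = 2 × 7.5 = 15 in; section modulus (unit throat) S = 2 × L²/6 = 18.75 in².
Direct shear f_v = P/L_w = 15.3/15 = 1.02 kip/in.
Moment M = P × e = 15.3 × 11.5 = 175.95 kip·in; bending f_b = M/S = 9.384 kip/in.
f_max = √(f_v² + f_b²) = √(1.02² + 9.384²) = 9.439 kip/in.
r_n/Ω = (1/2.0) × 0.6 × 70 × (0.707 × 0.75) = 11.14 kip/in → adequate.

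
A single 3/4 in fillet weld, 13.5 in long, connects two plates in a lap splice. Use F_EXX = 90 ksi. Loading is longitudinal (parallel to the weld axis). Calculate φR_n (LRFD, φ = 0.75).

φR_n ≈ 290 kips

Effective throat t_e = 0.707 × 0.75 = 0.5302 in.
Total length L = 13.5 in; A_we = 0.5302 × 13.5 = 7.158 in².
F_nw = 0.6 F_EXX = 0.6 × 90 = 54 ksi.
φR_n = 0.75 × 54 × 7.158 = 289.9 kips.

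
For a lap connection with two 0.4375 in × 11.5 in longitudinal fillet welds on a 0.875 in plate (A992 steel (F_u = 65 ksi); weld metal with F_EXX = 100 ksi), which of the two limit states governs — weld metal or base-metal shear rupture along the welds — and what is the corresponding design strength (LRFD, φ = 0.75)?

t_e = 0.707 × 0.4375 = 0.3093 in; L = 23 in.
Weld metal: φR_n = 0.75 × 0.6 × 100 × 0.3093 × 23 = 320.1 kips.
Base metal (shear rupture): φR_n = 0.75 × 0.6 × 65 × 0.875 × 23 = 588.7 kips.
Governing: weld metal.

φR_n ≈ 320 kips (weld metal governs)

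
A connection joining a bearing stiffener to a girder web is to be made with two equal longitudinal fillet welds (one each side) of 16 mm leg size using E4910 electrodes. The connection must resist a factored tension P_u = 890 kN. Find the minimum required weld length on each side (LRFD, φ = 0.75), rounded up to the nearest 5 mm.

E49XX → F_EXX = 490 MPa.
Throat t_e = 0.707 × 16 = 11.31 mm.
φr_n = 0.75 × 0.6 × 490 × 11.31 × 10⁻³ = 2.494 kN/mm.
L_req = P_u / φr_n = 890 / 2.494 = 356.8 mm total.
Per side: 356.8 / 2 = 178.4 mm.
Round up → use L = 180 mm on each side.

L = 180 mm on each side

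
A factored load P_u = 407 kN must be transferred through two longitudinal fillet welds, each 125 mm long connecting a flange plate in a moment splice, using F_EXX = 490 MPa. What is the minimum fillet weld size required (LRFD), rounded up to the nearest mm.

w = 11 mm

Total weld length L = 250 mm.
Required throat t_e = P_u / (φ × 0.6 F_EXX × L) = 407 / (0.75 × 0.6 × 490 × 250 × 10⁻³) = 7.383 mm.
Required leg w = t_e / 0.707 = 10.44 mm → use 11 mm.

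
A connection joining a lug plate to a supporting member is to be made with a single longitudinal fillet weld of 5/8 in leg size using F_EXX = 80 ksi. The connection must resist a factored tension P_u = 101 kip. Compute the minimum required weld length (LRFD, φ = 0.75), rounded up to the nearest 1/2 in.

Throat t_e = 0.707 × 0.625 = 0.4419 in.
φr_n = 0.75 × 0.6 × 80 × 0.4419 = 15.91 kip/in.
L_req = P_u / φr_n = 101 / 15.91 = 6.349 in total.
Round up → use L = 6.5 in.

L = 6.5 in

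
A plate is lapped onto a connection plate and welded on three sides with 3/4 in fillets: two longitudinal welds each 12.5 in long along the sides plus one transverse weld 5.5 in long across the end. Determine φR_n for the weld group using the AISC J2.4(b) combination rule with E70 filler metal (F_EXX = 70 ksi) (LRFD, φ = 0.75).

φR_n ≈ 509 kip

t_e = 0.707 × 0.75 = 0.5302 in.
R_nwl = 0.6 × 70 × 0.5302 × 25 = 556.8 kip (longitudinal, 2 welds).
R_nwt = 0.6 × 70 × 0.5302 × 5.5 = 122.5 kip (transverse, base value).
(i) R_nwl + R_nwt = 679.3 kip; (ii) 0.85 R_nwl + 1.5 R_nwt = 657 kip.
R_n = max = 679.3 kip [governs: (i)]; φR_n = 509.4 kip.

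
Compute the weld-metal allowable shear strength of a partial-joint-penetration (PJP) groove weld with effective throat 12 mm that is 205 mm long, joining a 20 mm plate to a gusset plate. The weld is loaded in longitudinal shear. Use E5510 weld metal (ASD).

R_n/Ω ≈ 406 kN

E55XX → F_EXX = 550 MPa.
Effective throat (given) t_e = 12 mm.
A_we = 12 × 205 = 2460 mm².
F_nw = 0.6 F_EXX = 330 MPa.
R_n/Ω = (330 × 2460) / 2.0 × 10⁻³ = 405.9 kN.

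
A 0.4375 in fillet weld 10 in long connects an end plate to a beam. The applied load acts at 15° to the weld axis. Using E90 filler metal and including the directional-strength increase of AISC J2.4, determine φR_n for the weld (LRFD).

E90XX → F_EXX = 90 ksi.
t_e = 0.707 × 0.4375 = 0.3093 in; A_we = 0.3093 × 10 = 3.093 in².
Directional factor: 1.0 + 0.5 sin^1.5(15°) = 1.066.
F_nw = 0.6 × 90 × 1.066 = 57.56 ksi.
φR_n = 0.75 × 57.56 × 3.093 = 133.5 kips.

φR_n ≈ 134 kips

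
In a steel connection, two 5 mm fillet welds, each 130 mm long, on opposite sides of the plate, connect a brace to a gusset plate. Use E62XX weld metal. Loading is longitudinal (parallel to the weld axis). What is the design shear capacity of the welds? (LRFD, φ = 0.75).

E62XX → F_EXX = 620 MPa.
Effective throat t_e = 0.707 × 5 = 3.535 mm.
Total length L = 260 mm; A_we = 3.535 × 260 = 919.1 mm².
F_nw = 0.6 F_EXX = 0.6 × 620 = 372 MPa.
φR_n = 0.75 × 372 × 919.1 × 10⁻³ = 256.4 kN.

φR_n ≈ 256 kN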